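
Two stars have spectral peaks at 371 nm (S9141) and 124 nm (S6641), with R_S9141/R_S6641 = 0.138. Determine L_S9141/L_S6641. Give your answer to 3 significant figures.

2.38×10^-4

Wien's law gives T ∝ 1/λ_max, so T_S9141/T_S6641 = λ_S6641/λ_S9141 = 124/371 = 0.3342.
Then L ∝ R²T⁴ gives L_S9141/L_S6641 = (0.138)² × (0.3342)⁴ = 0.01904 × 0.01248 = 2.377×10^-4.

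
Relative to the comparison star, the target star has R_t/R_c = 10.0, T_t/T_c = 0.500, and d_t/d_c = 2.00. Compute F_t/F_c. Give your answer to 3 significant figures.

L_t/L_c = (R_t/R_c)²(T_t/T_c)⁴ = (10.0)² × (0.500)⁴ = 6.250.
F_t/F_c = (L_t/L_c)/(d_t/d_c)² = 6.250 / (2.00)² = 1.562.

1.56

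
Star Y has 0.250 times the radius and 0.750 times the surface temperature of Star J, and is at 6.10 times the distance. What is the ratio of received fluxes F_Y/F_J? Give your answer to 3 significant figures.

5.31×10^-4

L_Y/L_J = (R_Y/R_J)²(T_Y/T_J)⁴ = (0.250)² × (0.750)⁴ = 0.01978.
F_Y/F_J = (L_Y/L_J)/(d_Y/d_J)² = 0.01978 / (6.10)² = 5.315×10^-4.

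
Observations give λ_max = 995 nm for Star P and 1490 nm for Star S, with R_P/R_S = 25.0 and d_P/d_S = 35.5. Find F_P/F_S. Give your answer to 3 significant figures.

2.49

Wien's law: T_P/T_S = λ_S/λ_P = 1490/995 = 1.497.
L_P/L_S = (R_P/R_S)²(T_P/T_S)⁴ = (25.0)²(1.497)⁴ = 3143.
F_P/F_S = (L_P/L_S)/(d_P/d_S)² = 3143/(35.5)² = 2.494.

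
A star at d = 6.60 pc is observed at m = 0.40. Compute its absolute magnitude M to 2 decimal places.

1.30

M = m − 5 log₁₀(d/10 pc) = 0.40 − 5 log₁₀(6.60/10)
  = 0.40 − 5 × -0.180 = 0.40 − -0.90 = 1.30.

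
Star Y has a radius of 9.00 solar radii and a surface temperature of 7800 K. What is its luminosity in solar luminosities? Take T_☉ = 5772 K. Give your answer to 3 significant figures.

L/L_☉ = (R/R_☉)² (T/T_☉)⁴ = (9.00)² × (7800/5772)⁴
       = 81.00 × (1.351)⁴ = 81.00 × 3.335 = 270.1.

270 solar luminosities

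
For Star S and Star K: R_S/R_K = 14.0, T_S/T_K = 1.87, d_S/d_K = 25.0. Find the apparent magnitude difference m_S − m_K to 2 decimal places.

-1.46

L_S/L_K = (14.0)²(1.87)⁴ = 2397.
F_S/F_K = (L_S/L_K)/(d_S/d_K)² = 2397/625.0 = 3.835.
m_S − m_K = −2.5 log₁₀(3.835) = -1.46.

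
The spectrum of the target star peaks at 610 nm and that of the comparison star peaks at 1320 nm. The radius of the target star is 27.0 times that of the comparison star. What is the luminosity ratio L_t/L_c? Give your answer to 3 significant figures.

1.60×10^4

Wien's law gives T ∝ 1/λ_max, so T_t/T_c = λ_c/λ_t = 1320/610 = 2.164.
Then L ∝ R²T⁴ gives L_t/L_c = (27.0)² × (2.164)⁴ = 729.0 × 21.93 = 1.598×10^4.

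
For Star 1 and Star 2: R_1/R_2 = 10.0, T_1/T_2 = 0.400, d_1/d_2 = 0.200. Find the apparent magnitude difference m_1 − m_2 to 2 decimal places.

L_1/L_2 = (10.0)²(0.400)⁴ = 2.560.
F_1/F_2 = (L_1/L_2)/(d_1/d_2)² = 2.560/0.04000 = 64.00.
m_1 − m_2 = −2.5 log₁₀(64.00) = -4.52.

-4.52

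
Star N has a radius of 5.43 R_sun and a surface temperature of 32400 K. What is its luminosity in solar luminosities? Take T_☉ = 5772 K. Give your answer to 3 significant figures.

2.93×10^4 solar luminosities

L/L_☉ = (R/R_☉)² (T/T_☉)⁴ = (5.43)² × (32400/5772)⁴
       = 29.48 × (5.613)⁴ = 29.48 × 992.8 = 2.927×10^4.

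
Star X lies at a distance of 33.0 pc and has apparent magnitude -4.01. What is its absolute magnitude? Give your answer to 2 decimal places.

-6.60

M = m − 5 log₁₀(d/10 pc) = -4.01 − 5 log₁₀(33.0/10)
  = -4.01 − 5 × 0.519 = -4.01 − 2.59 = -6.60.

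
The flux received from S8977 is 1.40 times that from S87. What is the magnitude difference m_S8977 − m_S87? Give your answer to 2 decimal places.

-0.37

m_S8977 − m_S87 = −2.5 log₁₀(F_S8977/F_S87) = −2.5 log₁₀(1.40) = −2.5 × (0.146) = -0.365.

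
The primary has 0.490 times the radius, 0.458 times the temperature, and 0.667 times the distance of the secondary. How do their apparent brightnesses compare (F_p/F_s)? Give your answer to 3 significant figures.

L_p/L_s = (R_p/R_s)²(T_p/T_s)⁴ = (0.490)² × (0.458)⁴ = 0.01056.
F_p/F_s = (L_p/L_s)/(d_p/d_s)² = 0.01056 / (0.667)² = 0.02375.

0.0237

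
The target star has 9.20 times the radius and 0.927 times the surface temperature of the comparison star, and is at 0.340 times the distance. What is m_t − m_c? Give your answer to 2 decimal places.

-6.83

L_t/L_c = (9.20)²(0.927)⁴ = 62.50.
F_t/F_c = (L_t/L_c)/(d_t/d_c)² = 62.50/0.1156 = 540.7.
m_t − m_c = −2.5 log₁₀(540.7) = -6.83.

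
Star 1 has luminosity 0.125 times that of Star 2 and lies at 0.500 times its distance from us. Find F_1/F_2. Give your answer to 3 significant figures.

0.500

F = L/(4πd²), so F_1/F_2 = (L_1/L_2) / (d_1/d_2)²
= 0.125 / (0.500)² = 0.125 / 0.2500 = 0.5000.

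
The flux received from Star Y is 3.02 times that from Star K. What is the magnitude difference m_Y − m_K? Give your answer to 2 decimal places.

m_Y − m_K = −2.5 log₁₀(F_Y/F_K) = −2.5 log₁₀(3.02) = −2.5 × (0.480) = -1.200.

-1.20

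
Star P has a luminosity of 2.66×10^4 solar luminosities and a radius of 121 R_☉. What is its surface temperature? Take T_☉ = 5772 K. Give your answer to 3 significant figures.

T/T_☉ = (L/L_☉)^(1/4) / (R/R_☉)^(1/2)
T = 5772 × (2.66×10^4)^(1/4) / √(121) = 5772 × 12.77 / 11.00 = 6701 K.

6.70×10^3 K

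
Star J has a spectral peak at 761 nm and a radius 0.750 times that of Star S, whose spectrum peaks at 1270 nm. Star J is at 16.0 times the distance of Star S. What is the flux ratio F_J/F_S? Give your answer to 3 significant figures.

0.0170

Wien's law: T_J/T_S = λ_S/λ_J = 1270/761 = 1.669.
L_J/L_S = (R_J/R_S)²(T_J/T_S)⁴ = (0.750)²(1.669)⁴ = 4.363.
F_J/F_S = (L_J/L_S)/(d_J/d_S)² = 4.363/(16.0)² = 0.01704.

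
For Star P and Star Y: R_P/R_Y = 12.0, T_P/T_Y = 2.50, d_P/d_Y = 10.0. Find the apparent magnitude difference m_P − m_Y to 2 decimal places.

-4.38

L_P/L_Y = (12.0)²(2.50)⁴ = 5625.
F_P/F_Y = (L_P/L_Y)/(d_P/d_Y)² = 5625/100.0 = 56.25.
m_P − m_Y = −2.5 log₁₀(56.25) = -4.38.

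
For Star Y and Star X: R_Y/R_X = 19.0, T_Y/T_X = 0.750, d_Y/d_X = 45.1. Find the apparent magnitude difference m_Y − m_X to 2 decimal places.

L_Y/L_X = (19.0)²(0.750)⁴ = 114.2.
F_Y/F_X = (L_Y/L_X)/(d_Y/d_X)² = 114.2/2034 = 0.05616.
m_Y − m_X = −2.5 log₁₀(0.05616) = 3.13.

3.13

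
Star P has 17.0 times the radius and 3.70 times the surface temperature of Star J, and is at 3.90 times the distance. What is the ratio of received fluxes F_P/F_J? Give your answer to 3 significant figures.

L_P/L_J = (R_P/R_J)²(T_P/T_J)⁴ = (17.0)² × (3.70)⁴ = 5.416×10^4.
F_P/F_J = (L_P/L_J)/(d_P/d_J)² = 5.416×10^4 / (3.90)² = 3561.

3.56×10^3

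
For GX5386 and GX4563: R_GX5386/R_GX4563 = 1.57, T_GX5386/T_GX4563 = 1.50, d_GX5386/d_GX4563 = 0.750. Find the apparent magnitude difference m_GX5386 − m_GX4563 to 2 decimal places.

-3.37

L_GX5386/L_GX4563 = (1.57)²(1.50)⁴ = 12.48.
F_GX5386/F_GX4563 = (L_GX5386/L_GX4563)/(d_GX5386/d_GX4563)² = 12.48/0.5625 = 22.18.
m_GX5386 − m_GX4563 = −2.5 log₁₀(22.18) = -3.37.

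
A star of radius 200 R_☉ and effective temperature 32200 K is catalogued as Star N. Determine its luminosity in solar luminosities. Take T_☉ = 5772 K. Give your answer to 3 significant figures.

3.87×10^7 solar luminosities

L/L_☉ = (R/R_☉)² (T/T_☉)⁴ = (200)² × (32200/5772)⁴
       = 4.000×10^4 × (5.579)⁴ = 4.000×10^4 × 968.5 = 3.874×10^7.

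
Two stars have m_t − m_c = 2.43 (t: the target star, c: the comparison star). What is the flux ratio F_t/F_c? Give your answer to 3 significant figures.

F_t/F_c = 10^(−(m_t − m_c)/2.5) = 10^(-2.43/2.5) = 10^-0.972 = 0.1067.

0.107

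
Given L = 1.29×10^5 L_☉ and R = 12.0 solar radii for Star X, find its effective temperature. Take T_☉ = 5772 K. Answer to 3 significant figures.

3.16×10^4 K

T/T_☉ = (L/L_☉)^(1/4) / (R/R_☉)^(1/2)
T = 5772 × (1.29×10^5)^(1/4) / √(12.0) = 5772 × 18.95 / 3.464 = 3.158×10^4 K.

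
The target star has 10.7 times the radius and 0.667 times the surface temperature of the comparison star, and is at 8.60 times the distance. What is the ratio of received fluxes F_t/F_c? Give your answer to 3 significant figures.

0.306

L_t/L_c = (R_t/R_c)²(T_t/T_c)⁴ = (10.7)² × (0.667)⁴ = 22.66.
F_t/F_c = (L_t/L_c)/(d_t/d_c)² = 22.66 / (8.60)² = 0.3064.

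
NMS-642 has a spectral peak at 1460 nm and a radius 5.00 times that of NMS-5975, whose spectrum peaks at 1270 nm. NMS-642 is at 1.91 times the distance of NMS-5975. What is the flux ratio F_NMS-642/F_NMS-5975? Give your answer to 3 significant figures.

3.92

Wien's law: T_NMS-642/T_NMS-5975 = λ_NMS-5975/λ_NMS-642 = 1270/1460 = 0.8699.
L_NMS-642/L_NMS-5975 = (R_NMS-642/R_NMS-5975)²(T_NMS-642/T_NMS-5975)⁴ = (5.00)²(0.8699)⁴ = 14.31.
F_NMS-642/F_NMS-5975 = (L_NMS-642/L_NMS-5975)/(d_NMS-642/d_NMS-5975)² = 14.31/(1.91)² = 3.924.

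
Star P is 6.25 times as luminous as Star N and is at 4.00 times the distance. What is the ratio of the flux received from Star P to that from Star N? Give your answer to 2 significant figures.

0.39

F = L/(4πd²), so F_P/F_N = (L_P/L_N) / (d_P/d_N)²
= 6.25 / (4.00)² = 6.25 / 16.00 = 0.3906.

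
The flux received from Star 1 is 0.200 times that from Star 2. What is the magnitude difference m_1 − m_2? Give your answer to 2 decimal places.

1.75

m_1 − m_2 = −2.5 log₁₀(F_1/F_2) = −2.5 log₁₀(0.200) = −2.5 × (-0.699) = 1.747.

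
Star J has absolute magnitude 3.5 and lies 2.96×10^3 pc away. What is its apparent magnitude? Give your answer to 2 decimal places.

m = M + 5 log₁₀(d/10 pc) = 3.5 + 5 log₁₀(2.96×10^3/10)
  = 3.5 + 5 × 2.471 = 3.5 + 12.36 = 15.86.

15.86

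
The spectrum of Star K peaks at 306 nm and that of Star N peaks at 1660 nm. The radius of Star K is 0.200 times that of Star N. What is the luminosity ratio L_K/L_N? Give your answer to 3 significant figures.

34.6

Wien's law gives T ∝ 1/λ_max, so T_K/T_N = λ_N/λ_K = 1660/306 = 5.425.
Then L ∝ R²T⁴ gives L_K/L_N = (0.200)² × (5.425)⁴ = 0.04000 × 866.1 = 34.64.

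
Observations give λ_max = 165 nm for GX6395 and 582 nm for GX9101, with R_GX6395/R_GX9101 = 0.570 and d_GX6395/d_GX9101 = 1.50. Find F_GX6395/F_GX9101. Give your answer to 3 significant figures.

22.4

Wien's law: T_GX6395/T_GX9101 = λ_GX9101/λ_GX6395 = 582/165 = 3.527.
L_GX6395/L_GX9101 = (R_GX6395/R_GX9101)²(T_GX6395/T_GX9101)⁴ = (0.570)²(3.527)⁴ = 50.29.
F_GX6395/F_GX9101 = (L_GX6395/L_GX9101)/(d_GX6395/d_GX9101)² = 50.29/(1.50)² = 22.35.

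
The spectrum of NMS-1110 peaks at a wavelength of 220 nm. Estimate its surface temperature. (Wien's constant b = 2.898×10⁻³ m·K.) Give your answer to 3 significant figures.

T = b/λ_max = 2.898×10⁻³ / (220×10⁻⁹) = 1.317×10^4 K.

1.32×10^4 K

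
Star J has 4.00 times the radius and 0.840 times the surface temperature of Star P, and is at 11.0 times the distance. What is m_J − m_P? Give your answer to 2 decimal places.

L_J/L_P = (4.00)²(0.840)⁴ = 7.966.
F_J/F_P = (L_J/L_P)/(d_J/d_P)² = 7.966/121.0 = 0.06583.
m_J − m_P = −2.5 log₁₀(0.06583) = 2.95.

2.95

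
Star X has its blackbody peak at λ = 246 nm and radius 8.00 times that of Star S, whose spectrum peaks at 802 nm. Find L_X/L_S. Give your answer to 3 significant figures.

Wien's law gives T ∝ 1/λ_max, so T_X/T_S = λ_S/λ_X = 802/246 = 3.260.
Then L ∝ R²T⁴ gives L_X/L_S = (8.00)² × (3.260)⁴ = 64.00 × 113.0 = 7230.

7.23×10^3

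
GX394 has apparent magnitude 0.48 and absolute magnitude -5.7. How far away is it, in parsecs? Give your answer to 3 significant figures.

m − M = 5 log₁₀(d/10 pc)
0.48 − (-5.7) = 6.18 = 5 log₁₀(d/10)
d = 10 × 10^(6.18/5) = 10 × 10^1.236 = 172.2 pc.

172 pc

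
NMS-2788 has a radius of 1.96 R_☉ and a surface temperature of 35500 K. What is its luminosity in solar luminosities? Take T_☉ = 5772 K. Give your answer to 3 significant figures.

L/L_☉ = (R/R_☉)² (T/T_☉)⁴ = (1.96)² × (35500/5772)⁴
       = 3.842 × (6.150)⁴ = 3.842 × 1431 = 5497.

5.50×10^3 solar luminosities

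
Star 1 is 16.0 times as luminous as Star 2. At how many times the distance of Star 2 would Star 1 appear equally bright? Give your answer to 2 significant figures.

4.0

Equal flux requires L_1/d_1² = L_2/d_2², so d_1/d_2 = √(L_1/L_2)
= √(16.0) = 4.000.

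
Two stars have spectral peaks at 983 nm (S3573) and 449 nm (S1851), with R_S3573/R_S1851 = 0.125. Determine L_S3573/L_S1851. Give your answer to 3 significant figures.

6.80×10^-4

Wien's law gives T ∝ 1/λ_max, so T_S3573/T_S1851 = λ_S1851/λ_S3573 = 449/983 = 0.4568.
Then L ∝ R²T⁴ gives L_S3573/L_S1851 = (0.125)² × (0.4568)⁴ = 0.01562 × 0.04353 = 6.801×10^-4.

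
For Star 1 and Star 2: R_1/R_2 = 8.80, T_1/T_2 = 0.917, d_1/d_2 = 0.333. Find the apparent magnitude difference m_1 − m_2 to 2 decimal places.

L_1/L_2 = (8.80)²(0.917)⁴ = 54.76.
F_1/F_2 = (L_1/L_2)/(d_1/d_2)² = 54.76/0.1109 = 493.8.
m_1 − m_2 = −2.5 log₁₀(493.8) = -6.73.

-6.73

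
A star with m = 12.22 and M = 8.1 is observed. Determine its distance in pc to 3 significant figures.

m − M = 5 log₁₀(d/10 pc)
12.22 − (8.1) = 4.12 = 5 log₁₀(d/10)
d = 10 × 10^(4.12/5) = 10 × 10^0.824 = 66.68 pc.

66.7 pc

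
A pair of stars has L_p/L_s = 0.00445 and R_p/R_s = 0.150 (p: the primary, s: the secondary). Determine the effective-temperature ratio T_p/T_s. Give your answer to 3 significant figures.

0.667

L ∝ R²T⁴ gives T ∝ (L/R²)^(1/4), so
T_p/T_s = (0.00445 / 0.150²)^(1/4) = (0.1978)^(1/4) = 0.6669.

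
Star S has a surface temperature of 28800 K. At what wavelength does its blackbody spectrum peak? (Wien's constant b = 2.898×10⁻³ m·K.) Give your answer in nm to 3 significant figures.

101 nm

λ_max = b/T = 2.898×10⁻³ / 28800 = 1.01×10^-7 m = 100.6 nm.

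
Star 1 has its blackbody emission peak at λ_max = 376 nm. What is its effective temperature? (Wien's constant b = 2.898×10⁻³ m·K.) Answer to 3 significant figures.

T = b/λ_max = 2.898×10⁻³ / (376×10⁻⁹) = 7707 K.

7.71×10^3 K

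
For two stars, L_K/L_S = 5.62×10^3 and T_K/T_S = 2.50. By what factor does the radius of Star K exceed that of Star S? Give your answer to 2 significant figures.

L ∝ R²T⁴ gives R ∝ √L / T², so
R_K/R_S = √(5.62×10^3) / (2.50)² = 74.97 / 6.250 = 11.99.

12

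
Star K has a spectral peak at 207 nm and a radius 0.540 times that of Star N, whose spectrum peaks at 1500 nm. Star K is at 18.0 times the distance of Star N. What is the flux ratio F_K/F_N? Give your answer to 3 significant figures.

2.48

Wien's law: T_K/T_N = λ_N/λ_K = 1500/207 = 7.246.
L_K/L_N = (R_K/R_N)²(T_K/T_N)⁴ = (0.540)²(7.246)⁴ = 804.0.
F_K/F_N = (L_K/L_N)/(d_K/d_N)² = 804.0/(18.0)² = 2.482.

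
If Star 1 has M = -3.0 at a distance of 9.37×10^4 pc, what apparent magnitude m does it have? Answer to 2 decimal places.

m = M + 5 log₁₀(d/10 pc) = -3.0 + 5 log₁₀(9.37×10^4/10)
  = -3.0 + 5 × 3.972 = -3.0 + 19.86 = 16.86.

16.86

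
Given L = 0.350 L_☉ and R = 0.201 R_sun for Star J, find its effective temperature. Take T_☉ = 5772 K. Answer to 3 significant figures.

9.90×10^3 K

T/T_☉ = (L/L_☉)^(1/4) / (R/R_☉)^(1/2)
T = 5772 × (0.350)^(1/4) / √(0.201) = 5772 × 0.7692 / 0.4483 = 9903 K.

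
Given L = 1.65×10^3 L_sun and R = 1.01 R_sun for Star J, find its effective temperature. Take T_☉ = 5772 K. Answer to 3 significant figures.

3.66×10^4 K

T/T_☉ = (L/L_☉)^(1/4) / (R/R_☉)^(1/2)
T = 5772 × (1.65×10^3)^(1/4) / √(1.01) = 5772 × 6.373 / 1.005 = 3.660×10^4 K.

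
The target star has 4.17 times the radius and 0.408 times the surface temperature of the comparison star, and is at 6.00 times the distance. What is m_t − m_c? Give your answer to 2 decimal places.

L_t/L_c = (4.17)²(0.408)⁴ = 0.4819.
F_t/F_c = (L_t/L_c)/(d_t/d_c)² = 0.4819/36.00 = 0.01338.
m_t − m_c = −2.5 log₁₀(0.01338) = 4.68.

4.68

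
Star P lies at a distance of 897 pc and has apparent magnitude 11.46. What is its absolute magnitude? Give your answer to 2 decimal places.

1.70

M = m − 5 log₁₀(d/10 pc) = 11.46 − 5 log₁₀(897/10)
  = 11.46 − 5 × 1.953 = 11.46 − 9.76 = 1.70.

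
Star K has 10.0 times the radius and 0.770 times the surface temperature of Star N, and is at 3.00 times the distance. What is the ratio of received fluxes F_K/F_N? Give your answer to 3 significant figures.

3.91

L_K/L_N = (R_K/R_N)²(T_K/T_N)⁴ = (10.0)² × (0.770)⁴ = 35.15.
F_K/F_N = (L_K/L_N)/(d_K/d_N)² = 35.15 / (3.00)² = 3.906.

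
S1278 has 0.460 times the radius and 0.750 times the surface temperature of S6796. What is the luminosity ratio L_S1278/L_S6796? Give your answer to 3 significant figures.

From the Stefan–Boltzmann law, L ∝ R²T⁴, so
L_S1278/L_S6796 = (R_S1278/R_S6796)² (T_S1278/T_S6796)⁴ = (0.460)² × (0.750)⁴ = 0.2116 × 0.3164 = 0.06695.

0.0670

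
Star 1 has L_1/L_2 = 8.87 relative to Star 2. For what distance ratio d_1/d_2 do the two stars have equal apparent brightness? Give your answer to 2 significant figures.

Equal flux requires L_1/d_1² = L_2/d_2², so d_1/d_2 = √(L_1/L_2)
= √(8.87) = 2.978.

3.0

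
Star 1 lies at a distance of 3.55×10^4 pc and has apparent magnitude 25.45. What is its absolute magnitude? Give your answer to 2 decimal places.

M = m − 5 log₁₀(d/10 pc) = 25.45 − 5 log₁₀(3.55×10^4/10)
  = 25.45 − 5 × 3.550 = 25.45 − 17.75 = 7.70.

7.70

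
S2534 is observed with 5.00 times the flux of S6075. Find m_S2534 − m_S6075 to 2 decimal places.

-1.75

m_S2534 − m_S6075 = −2.5 log₁₀(F_S2534/F_S6075) = −2.5 log₁₀(5.00) = −2.5 × (0.699) = -1.747.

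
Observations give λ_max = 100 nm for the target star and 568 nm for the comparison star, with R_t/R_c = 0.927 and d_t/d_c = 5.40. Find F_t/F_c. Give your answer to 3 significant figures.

Wien's law: T_t/T_c = λ_c/λ_t = 568/100 = 5.680.
L_t/L_c = (R_t/R_c)²(T_t/T_c)⁴ = (0.927)²(5.680)⁴ = 894.4.
F_t/F_c = (L_t/L_c)/(d_t/d_c)² = 894.4/(5.40)² = 30.67.

30.7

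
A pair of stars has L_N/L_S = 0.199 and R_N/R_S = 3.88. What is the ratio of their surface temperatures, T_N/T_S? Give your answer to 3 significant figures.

0.339

L ∝ R²T⁴ gives T ∝ (L/R²)^(1/4), so
T_N/T_S = (0.199 / 3.88²)^(1/4) = (0.01322)^(1/4) = 0.3391.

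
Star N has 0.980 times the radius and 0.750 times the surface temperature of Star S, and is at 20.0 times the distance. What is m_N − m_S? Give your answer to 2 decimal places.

L_N/L_S = (0.980)²(0.750)⁴ = 0.3039.
F_N/F_S = (L_N/L_S)/(d_N/d_S)² = 0.3039/400.0 = 7.597×10^-4.
m_N − m_S = −2.5 log₁₀(7.597×10^-4) = 7.80.

7.80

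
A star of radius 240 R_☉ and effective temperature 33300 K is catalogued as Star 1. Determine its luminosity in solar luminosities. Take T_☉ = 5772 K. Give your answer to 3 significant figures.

6.38×10^7 solar luminosities

L/L_☉ = (R/R_☉)² (T/T_☉)⁴ = (240)² × (33300/5772)⁴
       = 5.760×10^4 × (5.769)⁴ = 5.760×10^4 × 1108 = 6.381×10^7.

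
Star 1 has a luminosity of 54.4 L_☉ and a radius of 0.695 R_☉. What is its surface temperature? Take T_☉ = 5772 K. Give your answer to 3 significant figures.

T/T_☉ = (L/L_☉)^(1/4) / (R/R_☉)^(1/2)
T = 5772 × (54.4)^(1/4) / √(0.695) = 5772 × 2.716 / 0.8337 = 1.880×10^4 K.

1.88×10^4 K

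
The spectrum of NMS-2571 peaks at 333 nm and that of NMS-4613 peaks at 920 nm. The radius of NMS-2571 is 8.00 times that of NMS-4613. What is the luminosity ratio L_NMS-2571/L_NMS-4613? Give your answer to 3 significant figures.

Wien's law gives T ∝ 1/λ_max, so T_NMS-2571/T_NMS-4613 = λ_NMS-4613/λ_NMS-2571 = 920/333 = 2.763.
Then L ∝ R²T⁴ gives L_NMS-2571/L_NMS-4613 = (8.00)² × (2.763)⁴ = 64.00 × 58.26 = 3729.

3.73×10^3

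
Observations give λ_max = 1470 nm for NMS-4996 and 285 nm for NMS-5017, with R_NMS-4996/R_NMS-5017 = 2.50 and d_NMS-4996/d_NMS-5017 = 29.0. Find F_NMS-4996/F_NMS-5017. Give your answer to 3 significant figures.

Wien's law: T_NMS-4996/T_NMS-5017 = λ_NMS-5017/λ_NMS-4996 = 285/1470 = 0.1939.
L_NMS-4996/L_NMS-5017 = (R_NMS-4996/R_NMS-5017)²(T_NMS-4996/T_NMS-5017)⁴ = (2.50)²(0.1939)⁴ = 0.008831.
F_NMS-4996/F_NMS-5017 = (L_NMS-4996/L_NMS-5017)/(d_NMS-4996/d_NMS-5017)² = 0.008831/(29.0)² = 1.050×10^-5.

1.05×10^-5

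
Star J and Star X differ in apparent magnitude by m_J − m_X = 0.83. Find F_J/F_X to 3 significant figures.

F_J/F_X = 10^(−(m_J − m_X)/2.5) = 10^(-0.83/2.5) = 10^-0.332 = 0.4656.

0.466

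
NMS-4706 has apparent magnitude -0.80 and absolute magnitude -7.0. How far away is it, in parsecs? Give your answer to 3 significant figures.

174 pc

m − M = 5 log₁₀(d/10 pc)
-0.80 − (-7.0) = 6.20 = 5 log₁₀(d/10)
d = 10 × 10^(6.20/5) = 10 × 10^1.240 = 173.8 pc.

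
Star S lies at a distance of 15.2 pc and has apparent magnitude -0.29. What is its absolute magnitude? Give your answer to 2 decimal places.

-1.20

M = m − 5 log₁₀(d/10 pc) = -0.29 − 5 log₁₀(15.2/10)
  = -0.29 − 5 × 0.182 = -0.29 − 0.91 = -1.20.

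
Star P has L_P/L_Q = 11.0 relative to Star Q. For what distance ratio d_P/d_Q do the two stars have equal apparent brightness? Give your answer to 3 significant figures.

Equal flux requires L_P/d_P² = L_Q/d_Q², so d_P/d_Q = √(L_P/L_Q)
= √(11.0) = 3.317.

3.32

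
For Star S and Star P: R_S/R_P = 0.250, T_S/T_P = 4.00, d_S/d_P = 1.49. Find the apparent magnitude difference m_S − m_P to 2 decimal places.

L_S/L_P = (0.250)²(4.00)⁴ = 16.00.
F_S/F_P = (L_S/L_P)/(d_S/d_P)² = 16.00/2.220 = 7.207.
m_S − m_P = −2.5 log₁₀(7.207) = -2.14.

-2.14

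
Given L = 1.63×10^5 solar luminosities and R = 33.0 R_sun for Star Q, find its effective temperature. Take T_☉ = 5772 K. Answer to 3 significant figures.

2.02×10^4 K

T/T_☉ = (L/L_☉)^(1/4) / (R/R_☉)^(1/2)
T = 5772 × (1.63×10^5)^(1/4) / √(33.0) = 5772 × 20.09 / 5.745 = 2.019×10^4 K.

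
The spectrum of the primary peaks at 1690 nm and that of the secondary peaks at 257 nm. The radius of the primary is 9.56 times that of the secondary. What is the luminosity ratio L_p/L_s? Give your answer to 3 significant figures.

0.0489

Wien's law gives T ∝ 1/λ_max, so T_p/T_s = λ_s/λ_p = 257/1690 = 0.1521.
Then L ∝ R²T⁴ gives L_p/L_s = (9.56)² × (0.1521)⁴ = 91.39 × 5.348×10^-4 = 0.04888.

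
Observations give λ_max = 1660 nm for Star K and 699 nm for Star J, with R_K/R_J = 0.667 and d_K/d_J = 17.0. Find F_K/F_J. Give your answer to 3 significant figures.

Wien's law: T_K/T_J = λ_J/λ_K = 699/1660 = 0.4211.
L_K/L_J = (R_K/R_J)²(T_K/T_J)⁴ = (0.667)²(0.4211)⁴ = 0.01399.
F_K/F_J = (L_K/L_J)/(d_K/d_J)² = 0.01399/(17.0)² = 4.840×10^-5.

4.84×10^-5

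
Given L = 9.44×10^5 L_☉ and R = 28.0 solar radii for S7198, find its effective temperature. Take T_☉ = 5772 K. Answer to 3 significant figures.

T/T_☉ = (L/L_☉)^(1/4) / (R/R_☉)^(1/2)
T = 5772 × (9.44×10^5)^(1/4) / √(28.0) = 5772 × 31.17 / 5.292 = 3.400×10^4 K.

3.40×10^4 K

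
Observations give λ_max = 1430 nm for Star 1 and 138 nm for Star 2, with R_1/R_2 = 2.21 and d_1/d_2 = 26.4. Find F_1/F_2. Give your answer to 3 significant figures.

6.08×10^-7

Wien's law: T_1/T_2 = λ_2/λ_1 = 138/1430 = 0.09650.
L_1/L_2 = (R_1/R_2)²(T_1/T_2)⁴ = (2.21)²(0.09650)⁴ = 4.236×10^-4.
F_1/F_2 = (L_1/L_2)/(d_1/d_2)² = 4.236×10^-4/(26.4)² = 6.078×10^-7.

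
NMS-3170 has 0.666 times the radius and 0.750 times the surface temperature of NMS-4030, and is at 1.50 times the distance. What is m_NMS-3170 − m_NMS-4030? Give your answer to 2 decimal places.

L_NMS-3170/L_NMS-4030 = (0.666)²(0.750)⁴ = 0.1403.
F_NMS-3170/F_NMS-4030 = (L_NMS-3170/L_NMS-4030)/(d_NMS-3170/d_NMS-4030)² = 0.1403/2.250 = 0.06238.
m_NMS-3170 − m_NMS-4030 = −2.5 log₁₀(0.06238) = 3.01.

3.01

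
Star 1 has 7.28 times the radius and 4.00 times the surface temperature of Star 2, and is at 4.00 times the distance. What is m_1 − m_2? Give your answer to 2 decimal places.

-7.32

L_1/L_2 = (7.28)²(4.00)⁴ = 1.357×10^4.
F_1/F_2 = (L_1/L_2)/(d_1/d_2)² = 1.357×10^4/16.00 = 848.0.
m_1 − m_2 = −2.5 log₁₀(848.0) = -7.32.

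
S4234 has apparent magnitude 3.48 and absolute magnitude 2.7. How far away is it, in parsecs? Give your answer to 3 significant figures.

m − M = 5 log₁₀(d/10 pc)
3.48 − (2.7) = 0.78 = 5 log₁₀(d/10)
d = 10 × 10^(0.78/5) = 10 × 10^0.156 = 14.32 pc.

14.3 pc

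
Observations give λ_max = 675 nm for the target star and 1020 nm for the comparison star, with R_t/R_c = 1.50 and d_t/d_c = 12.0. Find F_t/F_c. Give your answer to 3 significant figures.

Wien's law: T_t/T_c = λ_c/λ_t = 1020/675 = 1.511.
L_t/L_c = (R_t/R_c)²(T_t/T_c)⁴ = (1.50)²(1.511)⁴ = 11.73.
F_t/F_c = (L_t/L_c)/(d_t/d_c)² = 11.73/(12.0)² = 0.08147.

0.0815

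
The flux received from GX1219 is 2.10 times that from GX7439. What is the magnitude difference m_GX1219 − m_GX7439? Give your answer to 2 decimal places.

-0.81

m_GX1219 − m_GX7439 = −2.5 log₁₀(F_GX1219/F_GX7439) = −2.5 log₁₀(2.10) = −2.5 × (0.322) = -0.806.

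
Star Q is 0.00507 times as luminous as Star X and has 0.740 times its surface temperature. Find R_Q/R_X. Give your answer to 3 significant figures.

L ∝ R²T⁴ gives R ∝ √L / T², so
R_Q/R_X = √(0.00507) / (0.740)² = 0.07120 / 0.5476 = 0.1300.

0.130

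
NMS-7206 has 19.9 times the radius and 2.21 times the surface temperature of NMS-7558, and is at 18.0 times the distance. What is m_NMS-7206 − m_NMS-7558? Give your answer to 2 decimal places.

L_NMS-7206/L_NMS-7558 = (19.9)²(2.21)⁴ = 9447.
F_NMS-7206/F_NMS-7558 = (L_NMS-7206/L_NMS-7558)/(d_NMS-7206/d_NMS-7558)² = 9447/324.0 = 29.16.
m_NMS-7206 − m_NMS-7558 = −2.5 log₁₀(29.16) = -3.66.

-3.66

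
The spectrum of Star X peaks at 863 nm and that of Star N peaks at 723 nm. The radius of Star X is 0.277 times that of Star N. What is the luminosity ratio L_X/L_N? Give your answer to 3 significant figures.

0.0378

Wien's law gives T ∝ 1/λ_max, so T_X/T_N = λ_N/λ_X = 723/863 = 0.8378.
Then L ∝ R²T⁴ gives L_X/L_N = (0.277)² × (0.8378)⁴ = 0.07673 × 0.4926 = 0.03780.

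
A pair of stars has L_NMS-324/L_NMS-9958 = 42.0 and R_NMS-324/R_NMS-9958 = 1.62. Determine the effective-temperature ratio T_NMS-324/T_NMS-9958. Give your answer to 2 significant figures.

2.0

L ∝ R²T⁴ gives T ∝ (L/R²)^(1/4), so
T_NMS-324/T_NMS-9958 = (42.0 / 1.62²)^(1/4) = (16.00)^(1/4) = 2.000.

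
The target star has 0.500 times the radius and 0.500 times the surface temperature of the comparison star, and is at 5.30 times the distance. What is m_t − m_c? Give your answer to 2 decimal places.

8.14

L_t/L_c = (0.500)²(0.500)⁴ = 0.01562.
F_t/F_c = (L_t/L_c)/(d_t/d_c)² = 0.01562/28.09 = 5.562×10^-4.
m_t − m_c = −2.5 log₁₀(5.562×10^-4) = 8.14.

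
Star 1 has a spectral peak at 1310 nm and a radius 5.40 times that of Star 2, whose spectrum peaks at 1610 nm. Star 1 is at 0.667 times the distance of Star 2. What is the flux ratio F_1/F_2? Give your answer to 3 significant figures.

Wien's law: T_1/T_2 = λ_2/λ_1 = 1610/1310 = 1.229.
L_1/L_2 = (R_1/R_2)²(T_1/T_2)⁴ = (5.40)²(1.229)⁴ = 66.53.
F_1/F_2 = (L_1/L_2)/(d_1/d_2)² = 66.53/(0.667)² = 149.5.

150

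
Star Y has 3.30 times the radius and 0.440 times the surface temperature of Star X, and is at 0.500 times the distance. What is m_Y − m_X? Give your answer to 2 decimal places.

-0.53

L_Y/L_X = (3.30)²(0.440)⁴ = 0.4082.
F_Y/F_X = (L_Y/L_X)/(d_Y/d_X)² = 0.4082/0.2500 = 1.633.
m_Y − m_X = −2.5 log₁₀(1.633) = -0.53.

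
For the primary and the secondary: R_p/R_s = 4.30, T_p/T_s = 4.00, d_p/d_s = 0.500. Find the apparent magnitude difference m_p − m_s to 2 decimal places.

L_p/L_s = (4.30)²(4.00)⁴ = 4733.
F_p/F_s = (L_p/L_s)/(d_p/d_s)² = 4733/0.2500 = 1.893×10^4.
m_p − m_s = −2.5 log₁₀(1.893×10^4) = -10.69.

-10.69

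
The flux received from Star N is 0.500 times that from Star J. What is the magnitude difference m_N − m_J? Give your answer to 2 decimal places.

m_N − m_J = −2.5 log₁₀(F_N/F_J) = −2.5 log₁₀(0.500) = −2.5 × (-0.301) = 0.753.

0.75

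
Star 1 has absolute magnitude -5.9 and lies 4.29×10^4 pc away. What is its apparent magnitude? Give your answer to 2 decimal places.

12.26

m = M + 5 log₁₀(d/10 pc) = -5.9 + 5 log₁₀(4.29×10^4/10)
  = -5.9 + 5 × 3.632 = -5.9 + 18.16 = 12.26.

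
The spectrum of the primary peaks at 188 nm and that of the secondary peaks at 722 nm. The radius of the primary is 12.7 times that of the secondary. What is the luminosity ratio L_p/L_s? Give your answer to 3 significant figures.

3.51×10^4

Wien's law gives T ∝ 1/λ_max, so T_p/T_s = λ_s/λ_p = 722/188 = 3.840.
Then L ∝ R²T⁴ gives L_p/L_s = (12.7)² × (3.840)⁴ = 161.3 × 217.5 = 3.509×10^4.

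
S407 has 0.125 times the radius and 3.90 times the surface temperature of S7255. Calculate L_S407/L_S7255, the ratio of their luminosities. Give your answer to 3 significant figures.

From the Stefan–Boltzmann law, L ∝ R²T⁴, so
L_S407/L_S7255 = (R_S407/R_S7255)² (T_S407/T_S7255)⁴ = (0.125)² × (3.90)⁴ = 0.01562 × 231.3 = 3.615.

3.61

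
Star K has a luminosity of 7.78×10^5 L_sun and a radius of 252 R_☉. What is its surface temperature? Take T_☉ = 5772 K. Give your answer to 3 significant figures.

1.08×10^4 K

T/T_☉ = (L/L_☉)^(1/4) / (R/R_☉)^(1/2)
T = 5772 × (7.78×10^5)^(1/4) / √(252) = 5772 × 29.70 / 15.87 = 1.080×10^4 K.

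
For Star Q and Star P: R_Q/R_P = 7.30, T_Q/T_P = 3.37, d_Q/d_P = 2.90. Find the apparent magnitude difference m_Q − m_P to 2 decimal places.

-7.28

L_Q/L_P = (7.30)²(3.37)⁴ = 6873.
F_Q/F_P = (L_Q/L_P)/(d_Q/d_P)² = 6873/8.410 = 817.3.
m_Q − m_P = −2.5 log₁₀(817.3) = -7.28.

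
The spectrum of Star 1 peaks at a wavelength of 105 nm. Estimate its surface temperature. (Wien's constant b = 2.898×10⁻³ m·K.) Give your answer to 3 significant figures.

2.76×10^4 K

T = b/λ_max = 2.898×10⁻³ / (105×10⁻⁹) = 2.760×10^4 K.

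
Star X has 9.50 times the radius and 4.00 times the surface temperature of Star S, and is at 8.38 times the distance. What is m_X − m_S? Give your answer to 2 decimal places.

L_X/L_S = (9.50)²(4.00)⁴ = 2.310×10^4.
F_X/F_S = (L_X/L_S)/(d_X/d_S)² = 2.310×10^4/70.22 = 329.0.
m_X − m_S = −2.5 log₁₀(329.0) = -6.29.

-6.29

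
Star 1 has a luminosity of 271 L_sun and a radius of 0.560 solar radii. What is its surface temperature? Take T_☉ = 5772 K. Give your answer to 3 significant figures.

T/T_☉ = (L/L_☉)^(1/4) / (R/R_☉)^(1/2)
T = 5772 × (271)^(1/4) / √(0.560) = 5772 × 4.057 / 0.7483 = 3.129×10^4 K.

3.13×10^4 K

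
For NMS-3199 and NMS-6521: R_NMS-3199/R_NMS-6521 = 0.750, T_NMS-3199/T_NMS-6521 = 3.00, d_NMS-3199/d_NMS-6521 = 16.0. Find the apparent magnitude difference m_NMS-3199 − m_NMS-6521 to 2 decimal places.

L_NMS-3199/L_NMS-6521 = (0.750)²(3.00)⁴ = 45.56.
F_NMS-3199/F_NMS-6521 = (L_NMS-3199/L_NMS-6521)/(d_NMS-3199/d_NMS-6521)² = 45.56/256.0 = 0.1780.
m_NMS-3199 − m_NMS-6521 = −2.5 log₁₀(0.1780) = 1.87.

1.87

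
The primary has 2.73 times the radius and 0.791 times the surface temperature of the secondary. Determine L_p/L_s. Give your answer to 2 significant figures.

From the Stefan–Boltzmann law, L ∝ R²T⁴, so
L_p/L_s = (R_p/R_s)² (T_p/T_s)⁴ = (2.73)² × (0.791)⁴ = 7.453 × 0.3915 = 2.918.

2.9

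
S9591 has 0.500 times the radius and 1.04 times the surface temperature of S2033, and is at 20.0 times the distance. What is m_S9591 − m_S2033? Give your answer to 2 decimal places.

7.84

L_S9591/L_S2033 = (0.500)²(1.04)⁴ = 0.2925.
F_S9591/F_S2033 = (L_S9591/L_S2033)/(d_S9591/d_S2033)² = 0.2925/400.0 = 7.312×10^-4.
m_S9591 − m_S2033 = −2.5 log₁₀(7.312×10^-4) = 7.84.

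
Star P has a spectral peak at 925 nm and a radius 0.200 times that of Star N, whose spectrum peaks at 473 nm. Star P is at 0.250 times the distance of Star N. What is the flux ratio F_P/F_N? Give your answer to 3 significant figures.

0.0438

Wien's law: T_P/T_N = λ_N/λ_P = 473/925 = 0.5114.
L_P/L_N = (R_P/R_N)²(T_P/T_N)⁴ = (0.200)²(0.5114)⁴ = 0.002735.
F_P/F_N = (L_P/L_N)/(d_P/d_N)² = 0.002735/(0.250)² = 0.04376.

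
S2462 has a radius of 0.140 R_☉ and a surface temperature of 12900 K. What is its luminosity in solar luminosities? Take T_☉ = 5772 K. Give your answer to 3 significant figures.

L/L_☉ = (R/R_☉)² (T/T_☉)⁴ = (0.140)² × (12900/5772)⁴
       = 0.01960 × (2.235)⁴ = 0.01960 × 24.95 = 0.4890.

0.489 solar luminosities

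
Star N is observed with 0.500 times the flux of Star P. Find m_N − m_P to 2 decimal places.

0.75

m_N − m_P = −2.5 log₁₀(F_N/F_P) = −2.5 log₁₀(0.500) = −2.5 × (-0.301) = 0.753.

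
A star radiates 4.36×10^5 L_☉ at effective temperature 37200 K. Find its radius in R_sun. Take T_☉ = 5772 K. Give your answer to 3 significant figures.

15.9 R_sun

R/R_☉ = √(L/L_☉) / (T/T_☉)² = √(4.36×10^5) / (6.445)²
       = 660.3 / 41.54 = 15.90.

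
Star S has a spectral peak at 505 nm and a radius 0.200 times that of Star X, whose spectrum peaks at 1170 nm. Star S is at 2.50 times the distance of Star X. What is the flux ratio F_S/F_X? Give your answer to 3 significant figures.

0.184

Wien's law: T_S/T_X = λ_X/λ_S = 1170/505 = 2.317.
L_S/L_X = (R_S/R_X)²(T_S/T_X)⁴ = (0.200)²(2.317)⁴ = 1.152.
F_S/F_X = (L_S/L_X)/(d_S/d_X)² = 1.152/(2.50)² = 0.1844.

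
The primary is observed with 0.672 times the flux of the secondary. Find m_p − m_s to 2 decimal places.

m_p − m_s = −2.5 log₁₀(F_p/F_s) = −2.5 log₁₀(0.672) = −2.5 × (-0.173) = 0.432.

0.43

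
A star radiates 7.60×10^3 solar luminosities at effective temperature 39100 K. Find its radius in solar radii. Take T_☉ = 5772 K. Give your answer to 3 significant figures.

R/R_☉ = √(L/L_☉) / (T/T_☉)² = √(7.60×10^3) / (6.774)²
       = 87.18 / 45.89 = 1.900.

1.90 solar radii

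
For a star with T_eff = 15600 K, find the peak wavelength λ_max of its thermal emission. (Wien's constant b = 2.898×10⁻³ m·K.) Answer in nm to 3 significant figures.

186 nm

λ_max = b/T = 2.898×10⁻³ / 15600 = 1.86×10^-7 m = 185.8 nm.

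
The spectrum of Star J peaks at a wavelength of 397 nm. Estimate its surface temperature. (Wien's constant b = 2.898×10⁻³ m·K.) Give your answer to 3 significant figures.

T = b/λ_max = 2.898×10⁻³ / (397×10⁻⁹) = 7300 K.

7.30×10^3 K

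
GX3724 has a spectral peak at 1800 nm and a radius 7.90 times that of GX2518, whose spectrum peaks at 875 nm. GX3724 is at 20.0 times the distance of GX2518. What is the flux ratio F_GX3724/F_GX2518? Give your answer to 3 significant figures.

0.00871

Wien's law: T_GX3724/T_GX2518 = λ_GX2518/λ_GX3724 = 875/1800 = 0.4861.
L_GX3724/L_GX2518 = (R_GX3724/R_GX2518)²(T_GX3724/T_GX2518)⁴ = (7.90)²(0.4861)⁴ = 3.485.
F_GX3724/F_GX2518 = (L_GX3724/L_GX2518)/(d_GX3724/d_GX2518)² = 3.485/(20.0)² = 0.008712.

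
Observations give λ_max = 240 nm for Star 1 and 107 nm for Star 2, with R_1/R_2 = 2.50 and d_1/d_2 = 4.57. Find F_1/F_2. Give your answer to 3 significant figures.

Wien's law: T_1/T_2 = λ_2/λ_1 = 107/240 = 0.4458.
L_1/L_2 = (R_1/R_2)²(T_1/T_2)⁴ = (2.50)²(0.4458)⁴ = 0.2469.
F_1/F_2 = (L_1/L_2)/(d_1/d_2)² = 0.2469/(4.57)² = 0.01182.

0.0118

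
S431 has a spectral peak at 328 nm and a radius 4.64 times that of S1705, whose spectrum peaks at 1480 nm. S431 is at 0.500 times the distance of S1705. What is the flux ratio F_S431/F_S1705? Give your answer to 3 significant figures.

Wien's law: T_S431/T_S1705 = λ_S1705/λ_S431 = 1480/328 = 4.512.
L_S431/L_S1705 = (R_S431/R_S1705)²(T_S431/T_S1705)⁴ = (4.64)²(4.512)⁴ = 8925.
F_S431/F_S1705 = (L_S431/L_S1705)/(d_S431/d_S1705)² = 8925/(0.500)² = 3.570×10^4.

3.57×10^4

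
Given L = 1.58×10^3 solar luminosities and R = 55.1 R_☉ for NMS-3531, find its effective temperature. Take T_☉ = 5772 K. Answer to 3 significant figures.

4.90×10^3 K

T/T_☉ = (L/L_☉)^(1/4) / (R/R_☉)^(1/2)
T = 5772 × (1.58×10^3)^(1/4) / √(55.1) = 5772 × 6.305 / 7.423 = 4902 K.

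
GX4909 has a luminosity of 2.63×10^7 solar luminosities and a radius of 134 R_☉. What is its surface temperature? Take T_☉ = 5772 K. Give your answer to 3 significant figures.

T/T_☉ = (L/L_☉)^(1/4) / (R/R_☉)^(1/2)
T = 5772 × (2.63×10^7)^(1/4) / √(134) = 5772 × 71.61 / 11.58 = 3.571×10^4 K.

3.57×10^4 K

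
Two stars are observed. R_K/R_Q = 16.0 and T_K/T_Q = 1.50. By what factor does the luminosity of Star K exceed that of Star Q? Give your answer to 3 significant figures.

1.30×10^3

From the Stefan–Boltzmann law, L ∝ R²T⁴, so
L_K/L_Q = (R_K/R_Q)² (T_K/T_Q)⁴ = (16.0)² × (1.50)⁴ = 256.0 × 5.062 = 1296.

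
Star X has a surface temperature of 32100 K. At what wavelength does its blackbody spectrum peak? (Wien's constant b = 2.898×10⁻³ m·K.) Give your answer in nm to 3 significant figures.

λ_max = b/T = 2.898×10⁻³ / 32100 = 9.03×10^-8 m = 90.28 nm.

90.3 nm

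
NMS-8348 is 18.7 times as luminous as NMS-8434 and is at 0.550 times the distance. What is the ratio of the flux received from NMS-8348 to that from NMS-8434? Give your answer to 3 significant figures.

61.8

F = L/(4πd²), so F_NMS-8348/F_NMS-8434 = (L_NMS-8348/L_NMS-8434) / (d_NMS-8348/d_NMS-8434)²
= 18.7 / (0.550)² = 18.7 / 0.3025 = 61.82.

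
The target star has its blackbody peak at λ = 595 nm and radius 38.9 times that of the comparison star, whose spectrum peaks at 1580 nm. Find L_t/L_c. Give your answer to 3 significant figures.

Wien's law gives T ∝ 1/λ_max, so T_t/T_c = λ_c/λ_t = 1580/595 = 2.655.
Then L ∝ R²T⁴ gives L_t/L_c = (38.9)² × (2.655)⁴ = 1513 × 49.72 = 7.524×10^4.

7.52×10^4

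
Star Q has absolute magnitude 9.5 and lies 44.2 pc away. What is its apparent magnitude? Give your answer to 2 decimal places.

m = M + 5 log₁₀(d/10 pc) = 9.5 + 5 log₁₀(44.2/10)
  = 9.5 + 5 × 0.645 = 9.5 + 3.23 = 12.73.

12.73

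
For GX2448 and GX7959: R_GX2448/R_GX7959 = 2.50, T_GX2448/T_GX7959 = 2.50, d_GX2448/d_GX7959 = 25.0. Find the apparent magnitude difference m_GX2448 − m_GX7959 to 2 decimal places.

L_GX2448/L_GX7959 = (2.50)²(2.50)⁴ = 244.1.
F_GX2448/F_GX7959 = (L_GX2448/L_GX7959)/(d_GX2448/d_GX7959)² = 244.1/625.0 = 0.3906.
m_GX2448 − m_GX7959 = −2.5 log₁₀(0.3906) = 1.02.

1.02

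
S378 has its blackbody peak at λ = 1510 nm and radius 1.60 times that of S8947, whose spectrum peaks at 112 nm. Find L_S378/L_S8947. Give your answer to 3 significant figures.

7.75×10^-5

Wien's law gives T ∝ 1/λ_max, so T_S378/T_S8947 = λ_S8947/λ_S378 = 112/1510 = 0.07417.
Then L ∝ R²T⁴ gives L_S378/L_S8947 = (1.60)² × (0.07417)⁴ = 2.560 × 3.027×10^-5 = 7.748×10^-5.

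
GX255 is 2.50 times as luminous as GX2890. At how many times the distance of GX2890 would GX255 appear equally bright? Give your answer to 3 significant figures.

1.58

Equal flux requires L_GX255/d_GX255² = L_GX2890/d_GX2890², so d_GX255/d_GX2890 = √(L_GX255/L_GX2890)
= √(2.50) = 1.581.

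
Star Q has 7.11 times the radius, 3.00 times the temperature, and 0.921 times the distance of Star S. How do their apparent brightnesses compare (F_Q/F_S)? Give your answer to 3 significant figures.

4.83×10^3

L_Q/L_S = (R_Q/R_S)²(T_Q/T_S)⁴ = (7.11)² × (3.00)⁴ = 4095.
F_Q/F_S = (L_Q/L_S)/(d_Q/d_S)² = 4095 / (0.921)² = 4827.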